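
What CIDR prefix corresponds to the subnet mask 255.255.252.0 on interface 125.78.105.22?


Binary: 11111111.11111111.11111100.00000000
Count leading 1s
Prefix: /22


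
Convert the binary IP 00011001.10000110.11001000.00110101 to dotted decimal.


00011001 = 25
10000110 = 134
11001000 = 200
00110101 = 53
IP: 25.134.200.53


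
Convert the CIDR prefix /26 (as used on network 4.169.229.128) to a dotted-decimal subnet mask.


/26 means 26 network bits, 6 host bits
Binary: 11111111111111111111111111000000
Mask: 255.255.255.192


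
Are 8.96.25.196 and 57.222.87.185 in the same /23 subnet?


Mask: 255.255.254.0
8.96.25.196 AND mask = 8.96.24.0
57.222.87.185 AND mask = 57.222.86.0
No, different subnets (8.96.24.0 vs 57.222.86.0)


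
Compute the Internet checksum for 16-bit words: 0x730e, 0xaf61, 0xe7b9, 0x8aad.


Sum all words (with carry folding):
+ 0x730e = 0x730e
+ 0xaf61 = 0x2270
+ 0xe7b9 = 0x0a2a
+ 0x8aad = 0x94d7
One's complement: ~0x94d7
Checksum = 0x6b28


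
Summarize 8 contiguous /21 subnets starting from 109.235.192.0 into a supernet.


Original prefix: /21
Number of subnets: 8 = 2^3
New prefix = 21 - 3 = 18
Supernet: 109.235.192.0/18


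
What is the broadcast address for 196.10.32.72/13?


Network: 196.8.0.0/13
Host bits = 19
Set all host bits to 1:
Broadcast: 196.15.255.255


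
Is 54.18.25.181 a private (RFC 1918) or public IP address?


RFC 1918 private ranges:
  10.0.0.0/8 (10.0.0.0 - 10.255.255.255)
  172.16.0.0/12 (172.16.0.0 - 172.31.255.255)
  192.168.0.0/16 (192.168.0.0 - 192.168.255.255)
Public (not in any RFC 1918 range)


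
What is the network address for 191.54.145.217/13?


IP:   10111111.00110110.10010001.11011001
Mask: 11111111.11111000.00000000.00000000
AND operation:
Net:  10111111.00110000.00000000.00000000
Network: 191.48.0.0/13


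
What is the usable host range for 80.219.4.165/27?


Network: 80.219.4.160
Broadcast: 80.219.4.191
First usable = network + 1
Last usable = broadcast - 1
Range: 80.219.4.161 to 80.219.4.190


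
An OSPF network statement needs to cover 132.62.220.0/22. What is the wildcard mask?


Subnet mask: 255.255.252.0
Wildcard = 255.255.255.255 - subnet mask
255 - 255 = 0
255 - 255 = 0
255 - 252 = 3
255 - 0 = 255
Wildcard: 0.0.3.255


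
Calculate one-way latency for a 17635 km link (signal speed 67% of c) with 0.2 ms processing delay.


Speed = 0.67 * 3e5 km/s = 201000 km/s
Propagation delay = 17635 / 201000 = 0.0877 s = 87.7363 ms
Processing delay = 0.2 ms
Total one-way latency = 87.9363 ms


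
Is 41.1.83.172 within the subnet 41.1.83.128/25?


Subnet network: 41.1.83.128
Test IP AND mask: 41.1.83.128
Yes, 41.1.83.172 is in 41.1.83.128/25


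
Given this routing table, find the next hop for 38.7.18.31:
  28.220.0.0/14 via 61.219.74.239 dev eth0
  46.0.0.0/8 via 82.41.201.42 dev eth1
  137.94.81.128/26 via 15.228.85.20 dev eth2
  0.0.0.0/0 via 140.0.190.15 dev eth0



Longest prefix match for 38.7.18.31:
  /14 28.220.0.0: no
  /8 46.0.0.0: no
  /26 137.94.81.128: no
  /0 0.0.0.0: MATCH
Selected: next-hop 140.0.190.15 via eth0 (matched /0)


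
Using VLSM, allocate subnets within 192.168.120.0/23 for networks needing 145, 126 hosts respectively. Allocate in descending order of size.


145 hosts -> /24 (254 usable): 192.168.120.0/24
126 hosts -> /25 (126 usable): 192.168.121.0/25
Allocation: 192.168.120.0/24 (145 hosts, 254 usable); 192.168.121.0/25 (126 hosts, 126 usable)


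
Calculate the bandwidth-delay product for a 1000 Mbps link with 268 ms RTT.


BDP = bandwidth * RTT
= 1000 Mbps * 268 ms
= 1000 * 1e6 * 268 / 1000 bits
= 268000000 bits
= 33500000 bytes
= 32714.8438 KB
BDP = 268000000 bits (33500000 bytes)


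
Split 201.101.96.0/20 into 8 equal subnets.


New prefix = 20 + 3 = 23
Each subnet has 512 addresses
  201.101.96.0/23
  201.101.98.0/23
  201.101.100.0/23
  201.101.102.0/23
  201.101.104.0/23
  201.101.106.0/23
  201.101.108.0/23
  201.101.110.0/23
Subnets: 201.101.96.0/23, 201.101.98.0/23, 201.101.100.0/23, 201.101.102.0/23, 201.101.104.0/23, 201.101.106.0/23, 201.101.108.0/23, 201.101.110.0/23


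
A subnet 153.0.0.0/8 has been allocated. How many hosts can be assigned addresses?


Host bits = 32 - 8 = 24
Total addresses = 2^24 = 16777216
Usable = total - 2 (network and broadcast)
Usable hosts: 16777214


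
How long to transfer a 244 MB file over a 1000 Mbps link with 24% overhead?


Effective throughput = 1000 * (1 - 24/100) = 760 Mbps
File size in Mb = 244 * 8 = 1952 Mb
Time = 1952 / 760
Time = 2.5684 seconds


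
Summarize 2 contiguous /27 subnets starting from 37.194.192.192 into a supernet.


Original prefix: /27
Number of subnets: 2 = 2^1
New prefix = 27 - 1 = 26
Supernet: 37.194.192.192/26


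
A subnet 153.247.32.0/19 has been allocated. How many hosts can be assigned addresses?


Host bits = 32 - 19 = 13
Total addresses = 2^13 = 8192
Usable = total - 2 (network and broadcast)
Usable hosts: 8190


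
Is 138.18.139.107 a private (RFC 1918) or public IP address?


RFC 1918 private ranges:
  10.0.0.0/8 (10.0.0.0 - 10.255.255.255)
  172.16.0.0/12 (172.16.0.0 - 172.31.255.255)
  192.168.0.0/16 (192.168.0.0 - 192.168.255.255)
Public (not in any RFC 1918 range)


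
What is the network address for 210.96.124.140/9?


IP:   11010010.01100000.01111100.10001100
Mask: 11111111.10000000.00000000.00000000
AND operation:
Net:  11010010.00000000.00000000.00000000
Network: 210.0.0.0/9


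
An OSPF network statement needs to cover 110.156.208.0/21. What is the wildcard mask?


Subnet mask: 255.255.248.0
Wildcard = 255.255.255.255 - subnet mask
255 - 255 = 0
255 - 255 = 0
255 - 248 = 7
255 - 0 = 255
Wildcard: 0.0.7.255


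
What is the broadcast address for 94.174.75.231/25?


Network: 94.174.75.128/25
Host bits = 7
Set all host bits to 1:
Broadcast: 94.174.75.255


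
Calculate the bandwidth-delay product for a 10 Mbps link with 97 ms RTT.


BDP = bandwidth * RTT
= 10 Mbps * 97 ms
= 10 * 1e6 * 97 / 1000 bits
= 970000 bits
= 121250 bytes
= 118.4082 KB
BDP = 970000 bits (121250 bytes)


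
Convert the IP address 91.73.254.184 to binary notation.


91 = 01011011
73 = 01001001
254 = 11111110
184 = 10111000
Binary: 01011011.01001001.11111110.10111000


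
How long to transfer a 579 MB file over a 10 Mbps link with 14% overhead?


Effective throughput = 10 * (1 - 14/100) = 8.6 Mbps
File size in Mb = 579 * 8 = 4632 Mb
Time = 4632 / 8.6
Time = 538.6047 seconds


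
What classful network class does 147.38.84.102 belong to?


First octet: 147
Binary: 10010011
10xxxxxx -> Class B (128-191)
Class B, default mask 255.255.0.0 (/16)


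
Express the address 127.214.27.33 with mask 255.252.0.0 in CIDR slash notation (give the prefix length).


Binary: 11111111.11111100.00000000.00000000
Count leading 1s
Prefix: /14


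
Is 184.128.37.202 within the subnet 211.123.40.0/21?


Subnet network: 211.123.40.0
Test IP AND mask: 184.128.32.0
No, 184.128.37.202 is not in 211.123.40.0/21


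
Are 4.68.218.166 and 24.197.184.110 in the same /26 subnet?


Mask: 255.255.255.192
4.68.218.166 AND mask = 4.68.218.128
24.197.184.110 AND mask = 24.197.184.64
No, different subnets (4.68.218.128 vs 24.197.184.64)


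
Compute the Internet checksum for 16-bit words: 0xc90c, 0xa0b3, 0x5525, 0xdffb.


Sum all words (with carry folding):
+ 0xc90c = 0xc90c
+ 0xa0b3 = 0x69c0
+ 0x5525 = 0xbee5
+ 0xdffb = 0x9ee1
One's complement: ~0x9ee1
Checksum = 0x611e


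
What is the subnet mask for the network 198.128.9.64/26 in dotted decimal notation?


/26 means 26 network bits, 6 host bits
Binary: 11111111111111111111111111000000
Mask: 255.255.255.192


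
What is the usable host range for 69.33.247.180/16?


Network: 69.33.0.0
Broadcast: 69.33.255.255
First usable = network + 1
Last usable = broadcast - 1
Range: 69.33.0.1 to 69.33.255.254


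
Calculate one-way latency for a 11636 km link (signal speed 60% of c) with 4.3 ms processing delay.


Speed = 0.6 * 3e5 km/s = 180000 km/s
Propagation delay = 11636 / 180000 = 0.0646 s = 64.6444 ms
Processing delay = 4.3 ms
Total one-way latency = 68.9444 ms


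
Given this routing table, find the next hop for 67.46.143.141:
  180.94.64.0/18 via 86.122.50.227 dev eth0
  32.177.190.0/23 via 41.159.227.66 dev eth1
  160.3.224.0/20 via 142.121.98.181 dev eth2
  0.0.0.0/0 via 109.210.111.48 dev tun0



Longest prefix match for 67.46.143.141:
  /18 180.94.64.0: no
  /23 32.177.190.0: no
  /20 160.3.224.0: no
  /0 0.0.0.0: MATCH
Selected: next-hop 109.210.111.48 via tun0 (matched /0)


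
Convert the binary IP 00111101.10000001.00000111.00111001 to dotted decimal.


00111101 = 61
10000001 = 129
00000111 = 7
00111001 = 57
IP: 61.129.7.57


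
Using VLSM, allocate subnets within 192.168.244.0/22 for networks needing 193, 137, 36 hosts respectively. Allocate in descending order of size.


193 hosts -> /24 (254 usable): 192.168.244.0/24
137 hosts -> /24 (254 usable): 192.168.245.0/24
36 hosts -> /26 (62 usable): 192.168.246.0/26
Allocation: 192.168.244.0/24 (193 hosts, 254 usable); 192.168.245.0/24 (137 hosts, 254 usable); 192.168.246.0/26 (36 hosts, 62 usable)


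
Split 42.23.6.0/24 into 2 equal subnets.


New prefix = 24 + 1 = 25
Each subnet has 128 addresses
  42.23.6.0/25
  42.23.6.128/25
Subnets: 42.23.6.0/25, 42.23.6.128/25


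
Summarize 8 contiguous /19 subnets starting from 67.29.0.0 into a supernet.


Original prefix: /19
Number of subnets: 8 = 2^3
New prefix = 19 - 3 = 16
Supernet: 67.29.0.0/16


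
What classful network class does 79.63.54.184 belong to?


First octet: 79
Binary: 01001111
0xxxxxxx -> Class A (1-126)
Class A, default mask 255.0.0.0 (/8)


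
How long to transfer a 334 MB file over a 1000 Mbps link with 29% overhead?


Effective throughput = 1000 * (1 - 29/100) = 710 Mbps
File size in Mb = 334 * 8 = 2672 Mb
Time = 2672 / 710
Time = 3.7634 seconds


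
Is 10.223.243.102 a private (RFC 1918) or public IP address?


RFC 1918 private ranges:
  10.0.0.0/8 (10.0.0.0 - 10.255.255.255)
  172.16.0.0/12 (172.16.0.0 - 172.31.255.255)
  192.168.0.0/16 (192.168.0.0 - 192.168.255.255)
Private (in 10.0.0.0/8)


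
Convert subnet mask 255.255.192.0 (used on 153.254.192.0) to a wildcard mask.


Subnet mask: 255.255.192.0
Wildcard = 255.255.255.255 - subnet mask
255 - 255 = 0
255 - 255 = 0
255 - 192 = 63
255 - 0 = 255
Wildcard: 0.0.63.255


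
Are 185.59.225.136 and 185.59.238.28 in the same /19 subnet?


Mask: 255.255.224.0
185.59.225.136 AND mask = 185.59.224.0
185.59.238.28 AND mask = 185.59.224.0
Yes, same subnet (185.59.224.0)


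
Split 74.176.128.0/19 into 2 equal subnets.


New prefix = 19 + 1 = 20
Each subnet has 4096 addresses
  74.176.128.0/20
  74.176.144.0/20
Subnets: 74.176.128.0/20, 74.176.144.0/20


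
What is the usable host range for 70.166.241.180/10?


Network: 70.128.0.0
Broadcast: 70.191.255.255
First usable = network + 1
Last usable = broadcast - 1
Range: 70.128.0.1 to 70.191.255.254


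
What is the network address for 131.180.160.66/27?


IP:   10000011.10110100.10100000.01000010
Mask: 11111111.11111111.11111111.11100000
AND operation:
Net:  10000011.10110100.10100000.01000000
Network: 131.180.160.64/27


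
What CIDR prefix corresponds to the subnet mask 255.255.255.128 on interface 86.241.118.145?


Binary: 11111111.11111111.11111111.10000000
Count leading 1s
Prefix: /25


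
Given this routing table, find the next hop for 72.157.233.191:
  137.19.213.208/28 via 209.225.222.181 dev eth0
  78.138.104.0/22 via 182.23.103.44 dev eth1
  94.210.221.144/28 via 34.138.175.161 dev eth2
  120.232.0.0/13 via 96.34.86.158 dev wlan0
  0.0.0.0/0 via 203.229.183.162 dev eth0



Longest prefix match for 72.157.233.191:
  /28 137.19.213.208: no
  /22 78.138.104.0: no
  /28 94.210.221.144: no
  /13 120.232.0.0: no
  /0 0.0.0.0: MATCH
Selected: next-hop 203.229.183.162 via eth0 (matched /0)


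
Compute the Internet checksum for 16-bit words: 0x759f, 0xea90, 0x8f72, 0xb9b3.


Sum all words (with carry folding):
+ 0x759f = 0x759f
+ 0xea90 = 0x6030
+ 0x8f72 = 0xefa2
+ 0xb9b3 = 0xa956
One's complement: ~0xa956
Checksum = 0x56a9


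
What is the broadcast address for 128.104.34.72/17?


Network: 128.104.0.0/17
Host bits = 15
Set all host bits to 1:
Broadcast: 128.104.127.255


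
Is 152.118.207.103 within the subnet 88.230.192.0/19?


Subnet network: 88.230.192.0
Test IP AND mask: 152.118.192.0
No, 152.118.207.103 is not in 88.230.192.0/19


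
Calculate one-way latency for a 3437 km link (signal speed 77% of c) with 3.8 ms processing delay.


Speed = 0.77 * 3e5 km/s = 231000 km/s
Propagation delay = 3437 / 231000 = 0.0149 s = 14.8788 ms
Processing delay = 3.8 ms
Total one-way latency = 18.6788 ms


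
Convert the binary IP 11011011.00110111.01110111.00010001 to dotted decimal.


11011011 = 219
00110111 = 55
01110111 = 119
00010001 = 17
IP: 219.55.119.17


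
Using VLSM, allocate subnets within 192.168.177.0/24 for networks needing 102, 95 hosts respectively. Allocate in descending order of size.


102 hosts -> /25 (126 usable): 192.168.177.0/25
95 hosts -> /25 (126 usable): 192.168.177.128/25
Allocation: 192.168.177.0/25 (102 hosts, 126 usable); 192.168.177.128/25 (95 hosts, 126 usable)


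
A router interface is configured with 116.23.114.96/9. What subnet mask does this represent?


/9 means 9 network bits, 23 host bits
Binary: 11111111100000000000000000000000
Mask: 255.128.0.0


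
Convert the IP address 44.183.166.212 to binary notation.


44 = 00101100
183 = 10110111
166 = 10100110
212 = 11010100
Binary: 00101100.10110111.10100110.11010100


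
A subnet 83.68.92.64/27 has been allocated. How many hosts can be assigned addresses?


Host bits = 32 - 27 = 5
Total addresses = 2^5 = 32
Usable = total - 2 (network and broadcast)
Usable hosts: 30


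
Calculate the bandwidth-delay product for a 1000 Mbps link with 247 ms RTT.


BDP = bandwidth * RTT
= 1000 Mbps * 247 ms
= 1000 * 1e6 * 247 / 1000 bits
= 247000000 bits
= 30875000 bytes
= 30151.3672 KB
BDP = 247000000 bits (30875000 bytes)


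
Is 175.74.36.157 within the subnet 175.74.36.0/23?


Subnet network: 175.74.36.0
Test IP AND mask: 175.74.36.0
Yes, 175.74.36.157 is in 175.74.36.0/23


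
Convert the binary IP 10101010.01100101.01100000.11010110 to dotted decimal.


10101010 = 170
01100101 = 101
01100000 = 96
11010110 = 214
IP: 170.101.96.214


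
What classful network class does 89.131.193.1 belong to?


First octet: 89
Binary: 01011001
0xxxxxxx -> Class A (1-126)
Class A, default mask 255.0.0.0 (/8)


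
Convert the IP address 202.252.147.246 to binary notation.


202 = 11001010
252 = 11111100
147 = 10010011
246 = 11110110
Binary: 11001010.11111100.10010011.11110110


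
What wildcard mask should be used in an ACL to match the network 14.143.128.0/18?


Subnet mask: 255.255.192.0
Wildcard = 255.255.255.255 - subnet mask
255 - 255 = 0
255 - 255 = 0
255 - 192 = 63
255 - 0 = 255
Wildcard: 0.0.63.255


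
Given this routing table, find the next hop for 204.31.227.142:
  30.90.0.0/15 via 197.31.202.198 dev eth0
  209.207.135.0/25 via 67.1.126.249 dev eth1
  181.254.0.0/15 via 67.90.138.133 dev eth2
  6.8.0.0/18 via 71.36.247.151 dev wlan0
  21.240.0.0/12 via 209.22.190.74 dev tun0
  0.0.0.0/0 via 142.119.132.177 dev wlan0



Longest prefix match for 204.31.227.142:
  /15 30.90.0.0: no
  /25 209.207.135.0: no
  /15 181.254.0.0: no
  /18 6.8.0.0: no
  /12 21.240.0.0: no
  /0 0.0.0.0: MATCH
Selected: next-hop 142.119.132.177 via wlan0 (matched /0)


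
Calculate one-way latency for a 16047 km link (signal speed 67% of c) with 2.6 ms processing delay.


Speed = 0.67 * 3e5 km/s = 201000 km/s
Propagation delay = 16047 / 201000 = 0.0798 s = 79.8358 ms
Processing delay = 2.6 ms
Total one-way latency = 82.4358 ms


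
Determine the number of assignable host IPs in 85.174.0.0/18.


Host bits = 32 - 18 = 14
Total addresses = 2^14 = 16384
Usable = total - 2 (network and broadcast)
Usable hosts: 16382


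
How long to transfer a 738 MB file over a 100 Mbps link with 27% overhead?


Effective throughput = 100 * (1 - 27/100) = 73 Mbps
File size in Mb = 738 * 8 = 5904 Mb
Time = 5904 / 73
Time = 80.8767 seconds


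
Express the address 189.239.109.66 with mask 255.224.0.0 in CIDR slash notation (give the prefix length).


Binary: 11111111.11100000.00000000.00000000
Count leading 1s
Prefix: /11


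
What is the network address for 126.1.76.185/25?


IP:   01111110.00000001.01001100.10111001
Mask: 11111111.11111111.11111111.10000000
AND operation:
Net:  01111110.00000001.01001100.10000000
Network: 126.1.76.128/25


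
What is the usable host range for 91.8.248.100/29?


Network: 91.8.248.96
Broadcast: 91.8.248.103
First usable = network + 1
Last usable = broadcast - 1
Range: 91.8.248.97 to 91.8.248.102


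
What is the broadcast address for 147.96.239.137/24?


Network: 147.96.239.0/24
Host bits = 8
Set all host bits to 1:
Broadcast: 147.96.239.255


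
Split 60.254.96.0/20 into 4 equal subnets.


New prefix = 20 + 2 = 22
Each subnet has 1024 addresses
  60.254.96.0/22
  60.254.100.0/22
  60.254.104.0/22
  60.254.108.0/22
Subnets: 60.254.96.0/22, 60.254.100.0/22, 60.254.104.0/22, 60.254.108.0/22


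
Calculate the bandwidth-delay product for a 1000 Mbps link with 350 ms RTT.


BDP = bandwidth * RTT
= 1000 Mbps * 350 ms
= 1000 * 1e6 * 350 / 1000 bits
= 350000000 bits
= 43750000 bytes
= 42724.6094 KB
BDP = 350000000 bits (43750000 bytes)


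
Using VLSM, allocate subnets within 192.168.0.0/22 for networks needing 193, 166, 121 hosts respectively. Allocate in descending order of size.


193 hosts -> /24 (254 usable): 192.168.0.0/24
166 hosts -> /24 (254 usable): 192.168.1.0/24
121 hosts -> /25 (126 usable): 192.168.2.0/25
Allocation: 192.168.0.0/24 (193 hosts, 254 usable); 192.168.1.0/24 (166 hosts, 254 usable); 192.168.2.0/25 (121 hosts, 126 usable)


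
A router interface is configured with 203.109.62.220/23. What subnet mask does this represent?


/23 means 23 network bits, 9 host bits
Binary: 11111111111111111111111000000000
Mask: 255.255.254.0


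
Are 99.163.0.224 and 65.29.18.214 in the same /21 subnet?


Mask: 255.255.248.0
99.163.0.224 AND mask = 99.163.0.0
65.29.18.214 AND mask = 65.29.16.0
No, different subnets (99.163.0.0 vs 65.29.16.0)


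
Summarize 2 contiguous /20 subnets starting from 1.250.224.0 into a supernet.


Original prefix: /20
Number of subnets: 2 = 2^1
New prefix = 20 - 1 = 19
Supernet: 1.250.224.0/19


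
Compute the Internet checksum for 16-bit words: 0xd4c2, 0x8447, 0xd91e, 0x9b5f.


Sum all words (with carry folding):
+ 0xd4c2 = 0xd4c2
+ 0x8447 = 0x590a
+ 0xd91e = 0x3229
+ 0x9b5f = 0xcd88
One's complement: ~0xcd88
Checksum = 0x3277


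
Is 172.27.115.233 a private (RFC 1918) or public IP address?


RFC 1918 private ranges:
  10.0.0.0/8 (10.0.0.0 - 10.255.255.255)
  172.16.0.0/12 (172.16.0.0 - 172.31.255.255)
  192.168.0.0/16 (192.168.0.0 - 192.168.255.255)
Private (in 172.16.0.0/12)


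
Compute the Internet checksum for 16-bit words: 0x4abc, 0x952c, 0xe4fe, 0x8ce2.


Sum all words (with carry folding):
+ 0x4abc = 0x4abc
+ 0x952c = 0xdfe8
+ 0xe4fe = 0xc4e7
+ 0x8ce2 = 0x51ca
One's complement: ~0x51ca
Checksum = 0xae35


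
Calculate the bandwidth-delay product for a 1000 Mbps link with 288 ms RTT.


BDP = bandwidth * RTT
= 1000 Mbps * 288 ms
= 1000 * 1e6 * 288 / 1000 bits
= 288000000 bits
= 36000000 bytes
= 35156.25 KB
BDP = 288000000 bits (36000000 bytes)


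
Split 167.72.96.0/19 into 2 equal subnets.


New prefix = 19 + 1 = 20
Each subnet has 4096 addresses
  167.72.96.0/20
  167.72.112.0/20
Subnets: 167.72.96.0/20, 167.72.112.0/20


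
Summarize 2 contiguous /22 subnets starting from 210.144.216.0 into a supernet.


Original prefix: /22
Number of subnets: 2 = 2^1
New prefix = 22 - 1 = 21
Supernet: 210.144.216.0/21


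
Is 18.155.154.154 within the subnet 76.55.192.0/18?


Subnet network: 76.55.192.0
Test IP AND mask: 18.155.128.0
No, 18.155.154.154 is not in 76.55.192.0/18


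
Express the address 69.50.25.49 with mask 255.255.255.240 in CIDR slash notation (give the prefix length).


Binary: 11111111.11111111.11111111.11110000
Count leading 1s
Prefix: /28


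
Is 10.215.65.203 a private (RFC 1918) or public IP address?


RFC 1918 private ranges:
  10.0.0.0/8 (10.0.0.0 - 10.255.255.255)
  172.16.0.0/12 (172.16.0.0 - 172.31.255.255)
  192.168.0.0/16 (192.168.0.0 - 192.168.255.255)
Private (in 10.0.0.0/8)


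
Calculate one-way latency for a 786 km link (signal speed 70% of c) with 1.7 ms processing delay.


Speed = 0.7 * 3e5 km/s = 210000 km/s
Propagation delay = 786 / 210000 = 0.0037 s = 3.7429 ms
Processing delay = 1.7 ms
Total one-way latency = 5.4429 ms


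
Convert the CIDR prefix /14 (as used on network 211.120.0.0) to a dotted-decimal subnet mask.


/14 means 14 network bits, 18 host bits
Binary: 11111111111111000000000000000000
Mask: 255.252.0.0


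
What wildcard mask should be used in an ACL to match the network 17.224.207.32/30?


Subnet mask: 255.255.255.252
Wildcard = 255.255.255.255 - subnet mask
255 - 255 = 0
255 - 255 = 0
255 - 255 = 0
255 - 252 = 3
Wildcard: 0.0.0.3


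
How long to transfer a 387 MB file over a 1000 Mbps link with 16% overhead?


Effective throughput = 1000 * (1 - 16/100) = 840 Mbps
File size in Mb = 387 * 8 = 3096 Mb
Time = 3096 / 840
Time = 3.6857 seconds


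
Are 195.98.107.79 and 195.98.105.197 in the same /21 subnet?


Mask: 255.255.248.0
195.98.107.79 AND mask = 195.98.104.0
195.98.105.197 AND mask = 195.98.104.0
Yes, same subnet (195.98.104.0)


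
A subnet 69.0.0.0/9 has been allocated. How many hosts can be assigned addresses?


Host bits = 32 - 9 = 23
Total addresses = 2^23 = 8388608
Usable = total - 2 (network and broadcast)
Usable hosts: 8388606


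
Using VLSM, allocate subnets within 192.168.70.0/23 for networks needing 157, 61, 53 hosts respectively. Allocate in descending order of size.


157 hosts -> /24 (254 usable): 192.168.70.0/24
61 hosts -> /26 (62 usable): 192.168.71.0/26
53 hosts -> /26 (62 usable): 192.168.71.64/26
Allocation: 192.168.70.0/24 (157 hosts, 254 usable); 192.168.71.0/26 (61 hosts, 62 usable); 192.168.71.64/26 (53 hosts, 62 usable)


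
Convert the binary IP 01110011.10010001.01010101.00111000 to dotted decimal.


01110011 = 115
10010001 = 145
01010101 = 85
00111000 = 56
IP: 115.145.85.56


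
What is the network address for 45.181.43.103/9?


IP:   00101101.10110101.00101011.01100111
Mask: 11111111.10000000.00000000.00000000
AND operation:
Net:  00101101.10000000.00000000.00000000
Network: 45.128.0.0/9


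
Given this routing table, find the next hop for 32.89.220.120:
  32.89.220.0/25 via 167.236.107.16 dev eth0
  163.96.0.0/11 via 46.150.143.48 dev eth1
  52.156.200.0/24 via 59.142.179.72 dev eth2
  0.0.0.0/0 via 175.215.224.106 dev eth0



Longest prefix match for 32.89.220.120:
  /25 32.89.220.0: MATCH
  /11 163.96.0.0: no
  /24 52.156.200.0: no
  /0 0.0.0.0: MATCH
Selected: next-hop 167.236.107.16 via eth0 (matched /25)


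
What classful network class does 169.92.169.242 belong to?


First octet: 169
Binary: 10101001
10xxxxxx -> Class B (128-191)
Class B, default mask 255.255.0.0 (/16)


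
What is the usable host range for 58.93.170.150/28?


Network: 58.93.170.144
Broadcast: 58.93.170.159
First usable = network + 1
Last usable = broadcast - 1
Range: 58.93.170.145 to 58.93.170.158


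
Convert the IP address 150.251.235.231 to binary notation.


150 = 10010110
251 = 11111011
235 = 11101011
231 = 11100111
Binary: 10010110.11111011.11101011.11100111


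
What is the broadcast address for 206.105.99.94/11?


Network: 206.96.0.0/11
Host bits = 21
Set all host bits to 1:
Broadcast: 206.127.255.255


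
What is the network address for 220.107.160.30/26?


IP:   11011100.01101011.10100000.00011110
Mask: 11111111.11111111.11111111.11000000
AND operation:
Net:  11011100.01101011.10100000.00000000
Network: 220.107.160.0/26


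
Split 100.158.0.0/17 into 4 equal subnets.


New prefix = 17 + 2 = 19
Each subnet has 8192 addresses
  100.158.0.0/19
  100.158.32.0/19
  100.158.64.0/19
  100.158.96.0/19
Subnets: 100.158.0.0/19, 100.158.32.0/19, 100.158.64.0/19, 100.158.96.0/19


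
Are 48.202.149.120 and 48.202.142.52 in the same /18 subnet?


Mask: 255.255.192.0
48.202.149.120 AND mask = 48.202.128.0
48.202.142.52 AND mask = 48.202.128.0
Yes, same subnet (48.202.128.0)


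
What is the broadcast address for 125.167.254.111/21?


Network: 125.167.248.0/21
Host bits = 11
Set all host bits to 1:
Broadcast: 125.167.255.255


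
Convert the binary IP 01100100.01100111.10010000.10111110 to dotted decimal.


01100100 = 100
01100111 = 103
10010000 = 144
10111110 = 190
IP: 100.103.144.190


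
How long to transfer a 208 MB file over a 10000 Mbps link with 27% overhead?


Effective throughput = 10000 * (1 - 27/100) = 7300 Mbps
File size in Mb = 208 * 8 = 1664 Mb
Time = 1664 / 7300
Time = 0.2279 seconds


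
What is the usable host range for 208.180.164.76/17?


Network: 208.180.128.0
Broadcast: 208.180.255.255
First usable = network + 1
Last usable = broadcast - 1
Range: 208.180.128.1 to 208.180.255.254


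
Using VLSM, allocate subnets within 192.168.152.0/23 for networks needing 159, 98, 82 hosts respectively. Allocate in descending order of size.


159 hosts -> /24 (254 usable): 192.168.152.0/24
98 hosts -> /25 (126 usable): 192.168.153.0/25
82 hosts -> /25 (126 usable): 192.168.153.128/25
Allocation: 192.168.152.0/24 (159 hosts, 254 usable); 192.168.153.0/25 (98 hosts, 126 usable); 192.168.153.128/25 (82 hosts, 126 usable)


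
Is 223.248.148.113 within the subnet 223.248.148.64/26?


Subnet network: 223.248.148.64
Test IP AND mask: 223.248.148.64
Yes, 223.248.148.113 is in 223.248.148.64/26


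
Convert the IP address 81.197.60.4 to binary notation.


81 = 01010001
197 = 11000101
60 = 00111100
4 = 00000100
Binary: 01010001.11000101.00111100.00000100


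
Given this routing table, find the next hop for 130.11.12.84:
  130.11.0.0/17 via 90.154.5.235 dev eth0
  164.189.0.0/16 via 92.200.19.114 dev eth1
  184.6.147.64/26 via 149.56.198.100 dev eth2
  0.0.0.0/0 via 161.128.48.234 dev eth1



Longest prefix match for 130.11.12.84:
  /17 130.11.0.0: MATCH
  /16 164.189.0.0: no
  /26 184.6.147.64: no
  /0 0.0.0.0: MATCH
Selected: next-hop 90.154.5.235 via eth0 (matched /17)


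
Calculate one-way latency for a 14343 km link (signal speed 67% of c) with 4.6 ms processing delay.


Speed = 0.67 * 3e5 km/s = 201000 km/s
Propagation delay = 14343 / 201000 = 0.0714 s = 71.3582 ms
Processing delay = 4.6 ms
Total one-way latency = 75.9582 ms


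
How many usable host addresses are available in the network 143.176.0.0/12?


Host bits = 32 - 12 = 20
Total addresses = 2^20 = 1048576
Usable = total - 2 (network and broadcast)
Usable hosts: 1048574


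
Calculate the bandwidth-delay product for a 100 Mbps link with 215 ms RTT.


BDP = bandwidth * RTT
= 100 Mbps * 215 ms
= 100 * 1e6 * 215 / 1000 bits
= 21500000 bits
= 2687500 bytes
= 2624.5117 KB
BDP = 21500000 bits (2687500 bytes)


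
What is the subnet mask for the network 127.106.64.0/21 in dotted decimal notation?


/21 means 21 network bits, 11 host bits
Binary: 11111111111111111111100000000000
Mask: 255.255.248.0


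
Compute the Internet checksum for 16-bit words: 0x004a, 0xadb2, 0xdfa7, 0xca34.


Sum all words (with carry folding):
+ 0x004a = 0x004a
+ 0xadb2 = 0xadfc
+ 0xdfa7 = 0x8da4
+ 0xca34 = 0x57d9
One's complement: ~0x57d9
Checksum = 0xa826


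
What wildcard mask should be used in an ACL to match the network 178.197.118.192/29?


Subnet mask: 255.255.255.248
Wildcard = 255.255.255.255 - subnet mask
255 - 255 = 0
255 - 255 = 0
255 - 255 = 0
255 - 248 = 7
Wildcard: 0.0.0.7


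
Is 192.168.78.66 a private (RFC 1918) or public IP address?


RFC 1918 private ranges:
  10.0.0.0/8 (10.0.0.0 - 10.255.255.255)
  172.16.0.0/12 (172.16.0.0 - 172.31.255.255)
  192.168.0.0/16 (192.168.0.0 - 192.168.255.255)
Private (in 192.168.0.0/16)


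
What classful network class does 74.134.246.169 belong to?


First octet: 74
Binary: 01001010
0xxxxxxx -> Class A (1-126)
Class A, default mask 255.0.0.0 (/8)


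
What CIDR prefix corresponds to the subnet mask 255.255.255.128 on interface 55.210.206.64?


Binary: 11111111.11111111.11111111.10000000
Count leading 1s
Prefix: /25


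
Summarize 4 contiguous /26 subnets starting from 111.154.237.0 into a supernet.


Original prefix: /26
Number of subnets: 4 = 2^2
New prefix = 26 - 2 = 24
Supernet: 111.154.237.0/24


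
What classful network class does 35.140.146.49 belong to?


First octet: 35
Binary: 00100011
0xxxxxxx -> Class A (1-126)
Class A, default mask 255.0.0.0 (/8)


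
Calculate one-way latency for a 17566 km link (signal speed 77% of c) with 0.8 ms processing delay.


Speed = 0.77 * 3e5 km/s = 231000 km/s
Propagation delay = 17566 / 231000 = 0.076 s = 76.0433 ms
Processing delay = 0.8 ms
Total one-way latency = 76.8433 ms


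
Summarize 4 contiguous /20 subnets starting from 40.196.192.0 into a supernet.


Original prefix: /20
Number of subnets: 4 = 2^2
New prefix = 20 - 2 = 18
Supernet: 40.196.192.0/18


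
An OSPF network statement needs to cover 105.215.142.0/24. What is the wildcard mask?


Subnet mask: 255.255.255.0
Wildcard = 255.255.255.255 - subnet mask
255 - 255 = 0
255 - 255 = 0
255 - 255 = 0
255 - 0 = 255
Wildcard: 0.0.0.255


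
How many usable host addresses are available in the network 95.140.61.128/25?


Host bits = 32 - 25 = 7
Total addresses = 2^7 = 128
Usable = total - 2 (network and broadcast)
Usable hosts: 126


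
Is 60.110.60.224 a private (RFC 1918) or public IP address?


RFC 1918 private ranges:
  10.0.0.0/8 (10.0.0.0 - 10.255.255.255)
  172.16.0.0/12 (172.16.0.0 - 172.31.255.255)
  192.168.0.0/16 (192.168.0.0 - 192.168.255.255)
Public (not in any RFC 1918 range)


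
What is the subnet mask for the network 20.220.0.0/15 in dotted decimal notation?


/15 means 15 network bits, 17 host bits
Binary: 11111111111111100000000000000000
Mask: 255.254.0.0


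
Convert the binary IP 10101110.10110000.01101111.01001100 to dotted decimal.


10101110 = 174
10110000 = 176
01101111 = 111
01001100 = 76
IP: 174.176.111.76


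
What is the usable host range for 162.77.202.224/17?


Network: 162.77.128.0
Broadcast: 162.77.255.255
First usable = network + 1
Last usable = broadcast - 1
Range: 162.77.128.1 to 162.77.255.254


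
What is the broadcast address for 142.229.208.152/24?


Network: 142.229.208.0/24
Host bits = 8
Set all host bits to 1:
Broadcast: 142.229.208.255


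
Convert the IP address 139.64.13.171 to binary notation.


139 = 10001011
64 = 01000000
13 = 00001101
171 = 10101011
Binary: 10001011.01000000.00001101.10101011


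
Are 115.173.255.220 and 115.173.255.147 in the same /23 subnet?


Mask: 255.255.254.0
115.173.255.220 AND mask = 115.173.254.0
115.173.255.147 AND mask = 115.173.254.0
Yes, same subnet (115.173.254.0)


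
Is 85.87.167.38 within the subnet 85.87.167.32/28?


Subnet network: 85.87.167.32
Test IP AND mask: 85.87.167.32
Yes, 85.87.167.38 is in 85.87.167.32/28


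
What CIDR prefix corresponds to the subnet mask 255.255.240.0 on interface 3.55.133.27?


Binary: 11111111.11111111.11110000.00000000
Count leading 1s
Prefix: /20


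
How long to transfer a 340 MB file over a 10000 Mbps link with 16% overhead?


Effective throughput = 10000 * (1 - 16/100) = 8400 Mbps
File size in Mb = 340 * 8 = 2720 Mb
Time = 2720 / 8400
Time = 0.3238 seconds


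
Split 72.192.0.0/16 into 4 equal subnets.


New prefix = 16 + 2 = 18
Each subnet has 16384 addresses
  72.192.0.0/18
  72.192.64.0/18
  72.192.128.0/18
  72.192.192.0/18
Subnets: 72.192.0.0/18, 72.192.64.0/18, 72.192.128.0/18, 72.192.192.0/18


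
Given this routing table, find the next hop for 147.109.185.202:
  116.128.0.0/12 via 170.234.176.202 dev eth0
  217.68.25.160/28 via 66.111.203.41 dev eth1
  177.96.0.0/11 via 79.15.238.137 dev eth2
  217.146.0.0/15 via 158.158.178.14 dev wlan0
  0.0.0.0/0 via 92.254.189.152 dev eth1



Longest prefix match for 147.109.185.202:
  /12 116.128.0.0: no
  /28 217.68.25.160: no
  /11 177.96.0.0: no
  /15 217.146.0.0: no
  /0 0.0.0.0: MATCH
Selected: next-hop 92.254.189.152 via eth1 (matched /0)


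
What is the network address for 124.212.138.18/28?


IP:   01111100.11010100.10001010.00010010
Mask: 11111111.11111111.11111111.11110000
AND operation:
Net:  01111100.11010100.10001010.00010000
Network: 124.212.138.16/28


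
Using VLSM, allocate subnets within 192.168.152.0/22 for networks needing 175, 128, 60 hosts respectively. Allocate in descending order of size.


175 hosts -> /24 (254 usable): 192.168.152.0/24
128 hosts -> /24 (254 usable): 192.168.153.0/24
60 hosts -> /26 (62 usable): 192.168.154.0/26
Allocation: 192.168.152.0/24 (175 hosts, 254 usable); 192.168.153.0/24 (128 hosts, 254 usable); 192.168.154.0/26 (60 hosts, 62 usable)


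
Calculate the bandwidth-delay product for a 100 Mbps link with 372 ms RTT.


BDP = bandwidth * RTT
= 100 Mbps * 372 ms
= 100 * 1e6 * 372 / 1000 bits
= 37200000 bits
= 4650000 bytes
= 4541.0156 KB
BDP = 37200000 bits (4650000 bytes)


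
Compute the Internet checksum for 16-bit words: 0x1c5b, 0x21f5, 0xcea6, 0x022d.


Sum all words (with carry folding):
+ 0x1c5b = 0x1c5b
+ 0x21f5 = 0x3e50
+ 0xcea6 = 0x0cf7
+ 0x022d = 0x0f24
One's complement: ~0x0f24
Checksum = 0xf0db


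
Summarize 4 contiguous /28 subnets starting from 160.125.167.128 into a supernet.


Original prefix: /28
Number of subnets: 4 = 2^2
New prefix = 28 - 2 = 26
Supernet: 160.125.167.128/26


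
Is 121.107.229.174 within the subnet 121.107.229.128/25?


Subnet network: 121.107.229.128
Test IP AND mask: 121.107.229.128
Yes, 121.107.229.174 is in 121.107.229.128/25


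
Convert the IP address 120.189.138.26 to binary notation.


120 = 01111000
189 = 10111101
138 = 10001010
26 = 00011010
Binary: 01111000.10111101.10001010.00011010


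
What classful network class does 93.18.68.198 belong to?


First octet: 93
Binary: 01011101
0xxxxxxx -> Class A (1-126)
Class A, default mask 255.0.0.0 (/8)


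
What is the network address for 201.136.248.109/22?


IP:   11001001.10001000.11111000.01101101
Mask: 11111111.11111111.11111100.00000000
AND operation:
Net:  11001001.10001000.11111000.00000000
Network: 201.136.248.0/22


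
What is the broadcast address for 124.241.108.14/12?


Network: 124.240.0.0/12
Host bits = 20
Set all host bits to 1:
Broadcast: 124.255.255.255


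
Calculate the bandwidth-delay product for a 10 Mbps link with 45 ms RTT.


BDP = bandwidth * RTT
= 10 Mbps * 45 ms
= 10 * 1e6 * 45 / 1000 bits
= 450000 bits
= 56250 bytes
= 54.9316 KB
BDP = 450000 bits (56250 bytes)


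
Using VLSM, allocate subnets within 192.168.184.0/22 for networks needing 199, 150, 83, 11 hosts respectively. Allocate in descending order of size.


199 hosts -> /24 (254 usable): 192.168.184.0/24
150 hosts -> /24 (254 usable): 192.168.185.0/24
83 hosts -> /25 (126 usable): 192.168.186.0/25
11 hosts -> /28 (14 usable): 192.168.186.128/28
Allocation: 192.168.184.0/24 (199 hosts, 254 usable); 192.168.185.0/24 (150 hosts, 254 usable); 192.168.186.0/25 (83 hosts, 126 usable); 192.168.186.128/28 (11 hosts, 14 usable)


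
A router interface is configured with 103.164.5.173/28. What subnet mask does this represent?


/28 means 28 network bits, 4 host bits
Binary: 11111111111111111111111111110000
Mask: 255.255.255.240


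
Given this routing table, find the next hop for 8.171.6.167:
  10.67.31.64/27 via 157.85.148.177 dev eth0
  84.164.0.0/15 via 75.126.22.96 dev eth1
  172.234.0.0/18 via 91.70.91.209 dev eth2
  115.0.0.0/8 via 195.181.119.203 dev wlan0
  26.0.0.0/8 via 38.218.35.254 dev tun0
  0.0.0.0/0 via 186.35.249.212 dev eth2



Longest prefix match for 8.171.6.167:
  /27 10.67.31.64: no
  /15 84.164.0.0: no
  /18 172.234.0.0: no
  /8 115.0.0.0: no
  /8 26.0.0.0: no
  /0 0.0.0.0: MATCH
Selected: next-hop 186.35.249.212 via eth2 (matched /0)


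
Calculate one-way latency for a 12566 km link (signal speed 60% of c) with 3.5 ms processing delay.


Speed = 0.6 * 3e5 km/s = 180000 km/s
Propagation delay = 12566 / 180000 = 0.0698 s = 69.8111 ms
Processing delay = 3.5 ms
Total one-way latency = 73.3111 ms


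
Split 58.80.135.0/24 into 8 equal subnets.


New prefix = 24 + 3 = 27
Each subnet has 32 addresses
  58.80.135.0/27
  58.80.135.32/27
  58.80.135.64/27
  58.80.135.96/27
  58.80.135.128/27
  58.80.135.160/27
  58.80.135.192/27
  58.80.135.224/27
Subnets: 58.80.135.0/27, 58.80.135.32/27, 58.80.135.64/27, 58.80.135.96/27, 58.80.135.128/27, 58.80.135.160/27, 58.80.135.192/27, 58.80.135.224/27


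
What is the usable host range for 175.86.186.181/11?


Network: 175.64.0.0
Broadcast: 175.95.255.255
First usable = network + 1
Last usable = broadcast - 1
Range: 175.64.0.1 to 175.95.255.254


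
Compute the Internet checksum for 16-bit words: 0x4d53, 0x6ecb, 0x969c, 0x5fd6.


Sum all words (with carry folding):
+ 0x4d53 = 0x4d53
+ 0x6ecb = 0xbc1e
+ 0x969c = 0x52bb
+ 0x5fd6 = 0xb291
One's complement: ~0xb291
Checksum = 0x4d6e


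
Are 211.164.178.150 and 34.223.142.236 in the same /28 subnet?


Mask: 255.255.255.240
211.164.178.150 AND mask = 211.164.178.144
34.223.142.236 AND mask = 34.223.142.224
No, different subnets (211.164.178.144 vs 34.223.142.224)


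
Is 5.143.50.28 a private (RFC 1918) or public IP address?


RFC 1918 private ranges:
  10.0.0.0/8 (10.0.0.0 - 10.255.255.255)
  172.16.0.0/12 (172.16.0.0 - 172.31.255.255)
  192.168.0.0/16 (192.168.0.0 - 192.168.255.255)
Public (not in any RFC 1918 range)


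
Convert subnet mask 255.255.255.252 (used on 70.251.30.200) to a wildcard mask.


Subnet mask: 255.255.255.252
Wildcard = 255.255.255.255 - subnet mask
255 - 255 = 0
255 - 255 = 0
255 - 255 = 0
255 - 252 = 3
Wildcard: 0.0.0.3


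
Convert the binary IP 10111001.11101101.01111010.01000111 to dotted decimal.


10111001 = 185
11101101 = 237
01111010 = 122
01000111 = 71
IP: 185.237.122.71


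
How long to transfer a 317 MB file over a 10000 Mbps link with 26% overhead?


Effective throughput = 10000 * (1 - 26/100) = 7400 Mbps
File size in Mb = 317 * 8 = 2536 Mb
Time = 2536 / 7400
Time = 0.3427 seconds


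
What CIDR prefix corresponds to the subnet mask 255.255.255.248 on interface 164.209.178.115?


Binary: 11111111.11111111.11111111.11111000
Count leading 1s
Prefix: /29


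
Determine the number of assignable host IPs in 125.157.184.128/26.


Host bits = 32 - 26 = 6
Total addresses = 2^6 = 64
Usable = total - 2 (network and broadcast)
Usable hosts: 62


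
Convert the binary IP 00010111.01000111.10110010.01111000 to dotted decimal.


00010111 = 23
01000111 = 71
10110010 = 178
01111000 = 120
IP: 23.71.178.120


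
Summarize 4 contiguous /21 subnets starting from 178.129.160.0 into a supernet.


Original prefix: /21
Number of subnets: 4 = 2^2
New prefix = 21 - 2 = 19
Supernet: 178.129.160.0/19


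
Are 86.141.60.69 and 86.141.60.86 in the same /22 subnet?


Mask: 255.255.252.0
86.141.60.69 AND mask = 86.141.60.0
86.141.60.86 AND mask = 86.141.60.0
Yes, same subnet (86.141.60.0)


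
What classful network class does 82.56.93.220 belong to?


First octet: 82
Binary: 01010010
0xxxxxxx -> Class A (1-126)
Class A, default mask 255.0.0.0 (/8)


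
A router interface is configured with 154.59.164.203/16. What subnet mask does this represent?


/16 means 16 network bits, 16 host bits
Binary: 11111111111111110000000000000000
Mask: 255.255.0.0
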